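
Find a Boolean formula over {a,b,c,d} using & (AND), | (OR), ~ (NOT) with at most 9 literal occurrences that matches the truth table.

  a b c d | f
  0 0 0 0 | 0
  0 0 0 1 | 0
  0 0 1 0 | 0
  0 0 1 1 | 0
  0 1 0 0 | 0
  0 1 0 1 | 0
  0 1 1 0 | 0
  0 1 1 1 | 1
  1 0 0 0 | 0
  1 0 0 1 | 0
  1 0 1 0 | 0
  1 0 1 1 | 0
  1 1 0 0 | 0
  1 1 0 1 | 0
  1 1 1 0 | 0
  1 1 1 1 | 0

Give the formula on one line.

(((~a & (c | ~b)) | ~c) & ((b & d) & c))

  ~a = 1111111100000000
  ~b = 1111000011110000
  (c | ~b) = 1111001111110011
  (~a & (c | ~b)) = 1111001100000000
  ~c = 1100110011001100
  ((~a & (c | ~b)) | ~c) = 1111111111001100
  (b & d) = 0000010100000101
  ((b & d) & c) = 0000000100000001
  (((~a & (c | ~b)) | ~c) & ((b & d) & c)) = 0000000100000000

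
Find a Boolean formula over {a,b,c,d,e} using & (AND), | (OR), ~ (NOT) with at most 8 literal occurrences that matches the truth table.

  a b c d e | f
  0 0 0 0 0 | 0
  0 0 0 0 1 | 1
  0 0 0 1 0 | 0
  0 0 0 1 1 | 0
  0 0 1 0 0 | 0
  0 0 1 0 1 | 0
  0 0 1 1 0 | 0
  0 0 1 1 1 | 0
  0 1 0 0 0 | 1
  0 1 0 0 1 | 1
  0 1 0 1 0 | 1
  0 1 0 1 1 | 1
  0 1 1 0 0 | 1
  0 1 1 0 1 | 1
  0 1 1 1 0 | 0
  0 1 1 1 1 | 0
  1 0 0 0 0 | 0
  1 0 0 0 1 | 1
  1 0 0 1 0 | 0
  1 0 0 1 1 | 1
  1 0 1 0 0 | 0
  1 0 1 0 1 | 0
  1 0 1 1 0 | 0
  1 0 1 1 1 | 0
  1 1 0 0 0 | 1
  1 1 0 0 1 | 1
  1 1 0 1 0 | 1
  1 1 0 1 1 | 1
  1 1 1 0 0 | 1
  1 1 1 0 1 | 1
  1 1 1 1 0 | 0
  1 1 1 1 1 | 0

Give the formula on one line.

((b | ((e & ~c) & (~d | a))) & ((~d | ~b) | ~c))

  ~c = 11110000111100001111000011110000
  (e & ~c) = 01010000010100000101000001010000
  ~d = 11001100110011001100110011001100
  (~d | a) = 11001100110011001111111111111111
  ((e & ~c) & (~d | a)) = 01000000010000000101000001010000
  (b | ((e & ~c) & (~d | a))) = 01000000111111110101000011111111
  ~b = 11111111000000001111111100000000
  (~d | ~b) = 11111111110011001111111111001100
  ((~d | ~b) | ~c) = 11111111111111001111111111111100
  ((b | ((e & ~c) & (~d | a))) & ((~d | ~b) | ~c)) = 01000000111111000101000011111100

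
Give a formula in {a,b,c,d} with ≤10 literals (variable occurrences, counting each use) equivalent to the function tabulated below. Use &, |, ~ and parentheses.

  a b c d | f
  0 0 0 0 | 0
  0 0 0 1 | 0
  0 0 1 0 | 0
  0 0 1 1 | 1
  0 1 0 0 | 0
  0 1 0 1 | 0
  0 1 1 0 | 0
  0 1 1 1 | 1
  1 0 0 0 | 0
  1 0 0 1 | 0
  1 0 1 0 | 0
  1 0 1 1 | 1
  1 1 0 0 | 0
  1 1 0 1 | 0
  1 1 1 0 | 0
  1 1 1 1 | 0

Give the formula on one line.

  ~b = 1111000011110000
  (d | ~b) = 1111010111110101
  ((d | ~b) & c) = 0011000100110001
  (~b & d) = 0101000001010000
  ~a = 1111111100000000
  ((~b & d) | ~a) = 1111111101010000
  (((d | ~b) & c) & ((~b & d) | ~a)) = 0011000100010000
  ~c = 1100110011001100
  (~c | d) = 1101110111011101
  ((((d | ~b) & c) & ((~b & d) | ~a)) & (~c | d)) = 0001000100010000

((((d | ~b) & c) & ((~b & d) | ~a)) & (~c | d))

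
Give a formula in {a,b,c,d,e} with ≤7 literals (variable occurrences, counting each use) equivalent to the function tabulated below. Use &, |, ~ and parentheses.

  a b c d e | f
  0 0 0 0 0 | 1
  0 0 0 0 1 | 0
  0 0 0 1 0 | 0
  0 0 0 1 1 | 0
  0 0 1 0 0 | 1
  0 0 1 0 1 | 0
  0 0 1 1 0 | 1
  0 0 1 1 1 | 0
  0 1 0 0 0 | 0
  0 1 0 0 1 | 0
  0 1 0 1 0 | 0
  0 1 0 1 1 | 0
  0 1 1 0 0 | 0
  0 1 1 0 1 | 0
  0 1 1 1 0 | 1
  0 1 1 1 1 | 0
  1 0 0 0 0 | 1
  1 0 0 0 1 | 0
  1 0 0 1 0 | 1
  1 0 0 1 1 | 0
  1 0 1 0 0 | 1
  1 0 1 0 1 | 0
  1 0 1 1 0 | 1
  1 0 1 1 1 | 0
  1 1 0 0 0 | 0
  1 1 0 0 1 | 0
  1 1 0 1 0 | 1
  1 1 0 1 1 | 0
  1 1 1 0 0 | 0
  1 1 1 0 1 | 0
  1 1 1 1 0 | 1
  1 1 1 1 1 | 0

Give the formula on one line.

(((a | (c | ~d)) & ~e) & (~b | d))

  ~d = 11001100110011001100110011001100
  (c | ~d) = 11001111110011111100111111001111
  (a | (c | ~d)) = 11001111110011111111111111111111
  ~e = 10101010101010101010101010101010
  ((a | (c | ~d)) & ~e) = 10001010100010101010101010101010
  ~b = 11111111000000001111111100000000
  (~b | d) = 11111111001100111111111100110011
  (((a | (c | ~d)) & ~e) & (~b | d)) = 10001010000000101010101000100010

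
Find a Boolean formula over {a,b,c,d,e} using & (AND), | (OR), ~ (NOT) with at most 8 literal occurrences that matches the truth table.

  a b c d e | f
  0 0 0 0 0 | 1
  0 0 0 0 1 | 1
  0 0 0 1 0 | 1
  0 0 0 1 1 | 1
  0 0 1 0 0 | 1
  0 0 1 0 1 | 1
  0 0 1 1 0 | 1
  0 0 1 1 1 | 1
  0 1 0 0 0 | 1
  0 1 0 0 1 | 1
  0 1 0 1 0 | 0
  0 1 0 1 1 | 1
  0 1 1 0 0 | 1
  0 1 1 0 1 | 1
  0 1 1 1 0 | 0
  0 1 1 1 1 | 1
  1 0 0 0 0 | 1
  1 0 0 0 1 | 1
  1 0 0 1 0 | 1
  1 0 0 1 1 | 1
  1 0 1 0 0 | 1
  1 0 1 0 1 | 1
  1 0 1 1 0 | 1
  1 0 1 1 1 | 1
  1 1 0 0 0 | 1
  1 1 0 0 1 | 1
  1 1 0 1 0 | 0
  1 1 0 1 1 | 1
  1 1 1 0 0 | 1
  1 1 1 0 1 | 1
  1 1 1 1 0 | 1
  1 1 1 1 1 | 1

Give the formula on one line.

((e | (((a | ~d) & c) | ~b)) | ((a | b) & ~d))

  ~d = 11001100110011001100110011001100
  (a | ~d) = 11001100110011001111111111111111
  ((a | ~d) & c) = 00001100000011000000111100001111
  ~b = 11111111000000001111111100000000
  (((a | ~d) & c) | ~b) = 11111111000011001111111100001111
  (e | (((a | ~d) & c) | ~b)) = 11111111010111011111111101011111
  (a | b) = 00000000111111111111111111111111
  ((a | b) & ~d) = 00000000110011001100110011001100
  ((e | (((a | ~d) & c) | ~b)) | ((a | b) & ~d)) = 11111111110111011111111111011111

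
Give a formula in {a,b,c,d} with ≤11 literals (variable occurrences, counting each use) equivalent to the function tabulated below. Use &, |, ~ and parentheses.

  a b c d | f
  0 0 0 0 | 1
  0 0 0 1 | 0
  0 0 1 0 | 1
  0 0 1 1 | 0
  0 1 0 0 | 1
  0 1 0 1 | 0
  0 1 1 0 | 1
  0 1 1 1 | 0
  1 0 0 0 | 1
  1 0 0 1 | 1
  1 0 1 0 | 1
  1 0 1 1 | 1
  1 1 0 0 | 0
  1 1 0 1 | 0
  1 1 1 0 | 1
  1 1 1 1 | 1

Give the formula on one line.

(((~a | c) | (a & ~b)) & (a | ((~a | b) & ~d)))

  ~a = 1111111100000000
  (~a | c) = 1111111100110011
  ~b = 1111000011110000
  (a & ~b) = 0000000011110000
  ((~a | c) | (a & ~b)) = 1111111111110011
  (~a | b) = 1111111100001111
  ~d = 1010101010101010
  ((~a | b) & ~d) = 1010101000001010
  (a | ((~a | b) & ~d)) = 1010101011111111
  (((~a | c) | (a & ~b)) & (a | ((~a | b) & ~d))) = 1010101011110011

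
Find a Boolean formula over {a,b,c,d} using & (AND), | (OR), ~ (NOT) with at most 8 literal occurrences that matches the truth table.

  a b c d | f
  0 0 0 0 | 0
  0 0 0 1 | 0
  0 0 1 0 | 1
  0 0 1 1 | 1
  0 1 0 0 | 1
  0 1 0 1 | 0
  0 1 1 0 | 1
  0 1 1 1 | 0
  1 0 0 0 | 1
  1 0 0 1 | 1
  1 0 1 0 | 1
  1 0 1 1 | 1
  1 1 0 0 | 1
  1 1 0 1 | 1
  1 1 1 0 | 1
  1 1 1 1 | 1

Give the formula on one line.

((((~b | (a | ~d)) & b) | (~b & c)) | a)

  ~b = 1111000011110000
  ~d = 1010101010101010
  (a | ~d) = 1010101011111111
  (~b | (a | ~d)) = 1111101011111111
  ((~b | (a | ~d)) & b) = 0000101000001111
  (~b & c) = 0011000000110000
  (((~b | (a | ~d)) & b) | (~b & c)) = 0011101000111111
  ((((~b | (a | ~d)) & b) | (~b & c)) | a) = 0011101011111111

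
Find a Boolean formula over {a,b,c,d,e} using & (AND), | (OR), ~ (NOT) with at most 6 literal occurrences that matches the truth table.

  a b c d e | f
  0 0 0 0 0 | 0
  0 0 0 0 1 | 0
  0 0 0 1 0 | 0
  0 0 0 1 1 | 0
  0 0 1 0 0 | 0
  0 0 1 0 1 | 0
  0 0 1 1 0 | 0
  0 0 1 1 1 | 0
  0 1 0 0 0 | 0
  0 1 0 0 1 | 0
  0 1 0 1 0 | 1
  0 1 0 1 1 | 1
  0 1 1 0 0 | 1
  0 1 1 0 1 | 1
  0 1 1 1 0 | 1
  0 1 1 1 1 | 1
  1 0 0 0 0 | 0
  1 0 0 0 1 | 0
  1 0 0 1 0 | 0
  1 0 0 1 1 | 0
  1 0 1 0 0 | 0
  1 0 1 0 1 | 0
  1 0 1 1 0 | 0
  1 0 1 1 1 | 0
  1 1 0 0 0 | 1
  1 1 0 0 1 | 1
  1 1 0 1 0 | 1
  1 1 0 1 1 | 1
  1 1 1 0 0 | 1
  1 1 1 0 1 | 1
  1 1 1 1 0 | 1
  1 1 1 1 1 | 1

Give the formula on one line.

(((d | a) | (d | c)) & b)

  (d | a) = 00110011001100111111111111111111
  (d | c) = 00111111001111110011111100111111
  ((d | a) | (d | c)) = 00111111001111111111111111111111
  (((d | a) | (d | c)) & b) = 00000000001111110000000011111111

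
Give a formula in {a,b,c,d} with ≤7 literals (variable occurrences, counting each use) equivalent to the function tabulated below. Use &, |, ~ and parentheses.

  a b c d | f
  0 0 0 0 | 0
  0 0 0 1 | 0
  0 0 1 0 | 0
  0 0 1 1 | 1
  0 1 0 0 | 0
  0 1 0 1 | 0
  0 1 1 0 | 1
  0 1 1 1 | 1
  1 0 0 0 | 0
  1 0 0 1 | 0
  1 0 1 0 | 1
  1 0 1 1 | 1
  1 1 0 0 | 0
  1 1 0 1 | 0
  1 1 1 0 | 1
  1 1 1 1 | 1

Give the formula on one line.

(((b | d) | a) & c)

  (b | d) = 0101111101011111
  ((b | d) | a) = 0101111111111111
  (((b | d) | a) & c) = 0001001100110011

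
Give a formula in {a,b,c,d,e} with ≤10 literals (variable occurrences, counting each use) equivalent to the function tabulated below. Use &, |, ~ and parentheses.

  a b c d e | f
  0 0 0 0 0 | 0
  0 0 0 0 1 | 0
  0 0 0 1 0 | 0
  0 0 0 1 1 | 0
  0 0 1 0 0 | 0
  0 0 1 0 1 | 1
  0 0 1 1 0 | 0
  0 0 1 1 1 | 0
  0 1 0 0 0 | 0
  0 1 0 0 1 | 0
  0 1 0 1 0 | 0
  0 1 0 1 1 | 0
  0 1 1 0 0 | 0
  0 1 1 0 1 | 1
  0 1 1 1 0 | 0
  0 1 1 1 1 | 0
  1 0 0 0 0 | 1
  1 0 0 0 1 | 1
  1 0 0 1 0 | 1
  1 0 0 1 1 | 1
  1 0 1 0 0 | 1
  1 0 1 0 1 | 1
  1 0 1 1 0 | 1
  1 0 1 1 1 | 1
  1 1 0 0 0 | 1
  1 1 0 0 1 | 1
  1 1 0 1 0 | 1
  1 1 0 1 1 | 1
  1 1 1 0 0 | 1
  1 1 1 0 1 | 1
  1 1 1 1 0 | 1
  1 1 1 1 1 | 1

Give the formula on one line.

((a | (~d & e)) & ((a | c) | (c | d)))

  ~d = 11001100110011001100110011001100
  (~d & e) = 01000100010001000100010001000100
  (a | (~d & e)) = 01000100010001001111111111111111
  (a | c) = 00001111000011111111111111111111
  (c | d) = 00111111001111110011111100111111
  ((a | c) | (c | d)) = 00111111001111111111111111111111
  ((a | (~d & e)) & ((a | c) | (c | d))) = 00000100000001001111111111111111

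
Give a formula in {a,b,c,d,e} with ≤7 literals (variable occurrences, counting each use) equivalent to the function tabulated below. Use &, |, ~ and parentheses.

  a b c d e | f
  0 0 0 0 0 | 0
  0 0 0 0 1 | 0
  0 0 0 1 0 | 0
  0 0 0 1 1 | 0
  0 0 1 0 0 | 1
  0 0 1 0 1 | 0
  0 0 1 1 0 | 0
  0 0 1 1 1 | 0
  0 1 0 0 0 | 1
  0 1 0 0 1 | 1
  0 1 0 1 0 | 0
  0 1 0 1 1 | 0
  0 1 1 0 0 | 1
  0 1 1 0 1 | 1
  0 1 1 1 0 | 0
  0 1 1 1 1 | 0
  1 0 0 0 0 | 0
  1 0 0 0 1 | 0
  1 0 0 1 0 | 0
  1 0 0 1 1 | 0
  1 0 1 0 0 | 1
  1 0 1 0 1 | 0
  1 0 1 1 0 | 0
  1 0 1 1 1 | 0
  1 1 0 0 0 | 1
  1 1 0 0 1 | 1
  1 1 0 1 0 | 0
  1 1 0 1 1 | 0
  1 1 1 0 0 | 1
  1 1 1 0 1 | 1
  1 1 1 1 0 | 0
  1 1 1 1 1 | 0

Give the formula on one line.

  ~e = 10101010101010101010101010101010
  ~d = 11001100110011001100110011001100
  (~e & ~d) = 10001000100010001000100010001000
  (b & ~d) = 00000000110011000000000011001100
  ((~e & ~d) | (b & ~d)) = 10001000110011001000100011001100
  (c | b) = 00001111111111110000111111111111
  (((~e & ~d) | (b & ~d)) & (c | b)) = 00001000110011000000100011001100

(((~e & ~d) | (b & ~d)) & (c | b))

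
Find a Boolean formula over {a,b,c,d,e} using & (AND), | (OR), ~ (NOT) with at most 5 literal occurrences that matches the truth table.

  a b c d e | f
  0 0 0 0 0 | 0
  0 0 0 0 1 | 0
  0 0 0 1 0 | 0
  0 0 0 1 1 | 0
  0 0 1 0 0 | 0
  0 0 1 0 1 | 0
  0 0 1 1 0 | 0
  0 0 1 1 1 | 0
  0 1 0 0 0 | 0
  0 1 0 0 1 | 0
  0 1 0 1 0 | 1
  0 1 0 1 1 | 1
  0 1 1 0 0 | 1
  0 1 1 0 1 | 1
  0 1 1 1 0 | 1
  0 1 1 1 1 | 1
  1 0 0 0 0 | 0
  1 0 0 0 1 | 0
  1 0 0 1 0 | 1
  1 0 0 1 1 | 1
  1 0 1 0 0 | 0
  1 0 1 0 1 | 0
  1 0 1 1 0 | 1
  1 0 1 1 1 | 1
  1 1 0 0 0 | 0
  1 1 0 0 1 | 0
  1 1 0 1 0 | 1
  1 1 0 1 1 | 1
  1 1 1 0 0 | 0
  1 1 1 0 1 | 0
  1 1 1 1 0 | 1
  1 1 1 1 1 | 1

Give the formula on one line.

  (b | a) = 00000000111111111111111111111111
  ~a = 11111111111111110000000000000000
  (c & ~a) = 00001111000011110000000000000000
  (d | (c & ~a)) = 00111111001111110011001100110011
  ((b | a) & (d | (c & ~a))) = 00000000001111110011001100110011

((b | a) & (d | (c & ~a)))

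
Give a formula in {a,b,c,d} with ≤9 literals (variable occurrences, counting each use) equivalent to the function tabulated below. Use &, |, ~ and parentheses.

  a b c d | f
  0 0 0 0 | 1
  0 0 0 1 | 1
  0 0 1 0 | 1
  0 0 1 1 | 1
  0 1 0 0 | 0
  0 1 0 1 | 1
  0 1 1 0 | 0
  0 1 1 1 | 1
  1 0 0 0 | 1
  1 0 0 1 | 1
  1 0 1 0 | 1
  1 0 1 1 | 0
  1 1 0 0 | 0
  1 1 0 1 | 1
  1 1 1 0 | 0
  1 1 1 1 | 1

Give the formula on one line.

((b & d) | ((~b & (~a | ~c)) | (~d & ~b)))

  (b & d) = 0000010100000101
  ~b = 1111000011110000
  ~a = 1111111100000000
  ~c = 1100110011001100
  (~a | ~c) = 1111111111001100
  (~b & (~a | ~c)) = 1111000011000000
  ~d = 1010101010101010
  (~d & ~b) = 1010000010100000
  ((~b & (~a | ~c)) | (~d & ~b)) = 1111000011100000
  ((b & d) | ((~b & (~a | ~c)) | (~d & ~b))) = 1111010111100101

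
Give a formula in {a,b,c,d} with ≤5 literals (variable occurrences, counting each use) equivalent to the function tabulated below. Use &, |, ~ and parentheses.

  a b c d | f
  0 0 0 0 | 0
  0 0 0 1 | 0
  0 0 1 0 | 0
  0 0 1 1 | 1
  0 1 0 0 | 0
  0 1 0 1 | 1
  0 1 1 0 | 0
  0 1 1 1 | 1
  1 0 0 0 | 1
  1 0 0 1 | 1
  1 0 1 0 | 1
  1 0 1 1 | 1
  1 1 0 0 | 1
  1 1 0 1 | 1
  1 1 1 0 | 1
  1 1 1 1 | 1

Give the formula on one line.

  (d & c) = 0001000100010001
  (b & d) = 0000010100000101
  ((d & c) | (b & d)) = 0001010100010101
  (a | ((d & c) | (b & d))) = 0001010111111111

(a | ((d & c) | (b & d)))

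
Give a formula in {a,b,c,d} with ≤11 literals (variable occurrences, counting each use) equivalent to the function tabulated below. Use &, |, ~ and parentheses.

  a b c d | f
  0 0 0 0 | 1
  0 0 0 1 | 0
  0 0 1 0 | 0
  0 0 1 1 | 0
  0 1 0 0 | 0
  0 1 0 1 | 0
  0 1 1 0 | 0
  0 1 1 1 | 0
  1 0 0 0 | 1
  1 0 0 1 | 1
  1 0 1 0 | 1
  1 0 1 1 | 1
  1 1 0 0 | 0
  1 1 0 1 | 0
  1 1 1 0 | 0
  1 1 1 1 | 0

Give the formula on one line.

(((~b & ~a) | (a & ~b)) & ((~c & (~d & ~b)) | a))

  ~b = 1111000011110000
  ~a = 1111111100000000
  (~b & ~a) = 1111000000000000
  (a & ~b) = 0000000011110000
  ((~b & ~a) | (a & ~b)) = 1111000011110000
  ~c = 1100110011001100
  ~d = 1010101010101010
  (~d & ~b) = 1010000010100000
  (~c & (~d & ~b)) = 1000000010000000
  ((~c & (~d & ~b)) | a) = 1000000011111111
  (((~b & ~a) | (a & ~b)) & ((~c & (~d & ~b)) | a)) = 1000000011110000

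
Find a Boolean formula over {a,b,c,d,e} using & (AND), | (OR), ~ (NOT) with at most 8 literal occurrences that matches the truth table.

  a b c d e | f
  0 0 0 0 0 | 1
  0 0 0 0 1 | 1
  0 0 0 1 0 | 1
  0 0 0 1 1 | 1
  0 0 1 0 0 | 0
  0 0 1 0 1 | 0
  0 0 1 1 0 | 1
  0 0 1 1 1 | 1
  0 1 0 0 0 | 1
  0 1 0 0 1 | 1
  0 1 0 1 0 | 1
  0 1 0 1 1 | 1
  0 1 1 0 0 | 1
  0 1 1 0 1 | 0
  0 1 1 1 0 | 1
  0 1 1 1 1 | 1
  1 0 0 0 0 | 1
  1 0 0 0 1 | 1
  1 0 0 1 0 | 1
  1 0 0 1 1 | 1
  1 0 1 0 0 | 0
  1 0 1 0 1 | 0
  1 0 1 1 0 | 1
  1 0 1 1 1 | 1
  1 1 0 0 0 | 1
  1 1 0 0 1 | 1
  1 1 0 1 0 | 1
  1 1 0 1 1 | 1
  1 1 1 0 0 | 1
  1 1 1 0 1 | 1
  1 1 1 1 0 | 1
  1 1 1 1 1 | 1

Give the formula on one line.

  ~c = 11110000111100001111000011110000
  (a & b) = 00000000000000000000000011111111
  ~e = 10101010101010101010101010101010
  (~e & b) = 00000000101010100000000010101010
  ((a & b) | (~e & b)) = 00000000101010100000000011111111
  (~c | ((a & b) | (~e & b))) = 11110000111110101111000011111111
  (d | (~c | ((a & b) | (~e & b)))) = 11110011111110111111001111111111

(d | (~c | ((a & b) | (~e & b))))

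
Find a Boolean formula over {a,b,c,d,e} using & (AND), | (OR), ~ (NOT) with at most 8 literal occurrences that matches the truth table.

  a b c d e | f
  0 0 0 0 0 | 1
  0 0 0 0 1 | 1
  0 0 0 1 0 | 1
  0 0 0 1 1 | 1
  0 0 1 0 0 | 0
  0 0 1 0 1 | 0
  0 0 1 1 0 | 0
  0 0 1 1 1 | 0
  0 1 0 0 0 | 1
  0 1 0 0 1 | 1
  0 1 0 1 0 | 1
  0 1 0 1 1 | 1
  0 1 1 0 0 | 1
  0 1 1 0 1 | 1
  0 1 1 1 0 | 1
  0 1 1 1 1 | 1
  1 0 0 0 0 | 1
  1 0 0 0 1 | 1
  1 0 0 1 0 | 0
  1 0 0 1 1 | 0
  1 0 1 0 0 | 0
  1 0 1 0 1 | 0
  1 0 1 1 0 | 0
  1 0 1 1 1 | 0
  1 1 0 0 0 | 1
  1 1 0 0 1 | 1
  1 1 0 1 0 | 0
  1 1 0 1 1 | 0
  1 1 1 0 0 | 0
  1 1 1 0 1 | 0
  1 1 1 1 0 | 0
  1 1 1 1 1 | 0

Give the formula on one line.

  ~c = 11110000111100001111000011110000
  (e & d) = 00010001000100010001000100010001
  (~c | (e & d)) = 11110001111100011111000111110001
  ~d = 11001100110011001100110011001100
  ((~c | (e & d)) & ~d) = 11000000110000001100000011000000
  ~a = 11111111111111110000000000000000
  (~a & ~c) = 11110000111100000000000000000000
  (~a & b) = 00000000111111110000000000000000
  ((~a & ~c) | (~a & b)) = 11110000111111110000000000000000
  (((~c | (e & d)) & ~d) | ((~a & ~c) | (~a & b))) = 11110000111111111100000011000000

(((~c | (e & d)) & ~d) | ((~a & ~c) | (~a & b)))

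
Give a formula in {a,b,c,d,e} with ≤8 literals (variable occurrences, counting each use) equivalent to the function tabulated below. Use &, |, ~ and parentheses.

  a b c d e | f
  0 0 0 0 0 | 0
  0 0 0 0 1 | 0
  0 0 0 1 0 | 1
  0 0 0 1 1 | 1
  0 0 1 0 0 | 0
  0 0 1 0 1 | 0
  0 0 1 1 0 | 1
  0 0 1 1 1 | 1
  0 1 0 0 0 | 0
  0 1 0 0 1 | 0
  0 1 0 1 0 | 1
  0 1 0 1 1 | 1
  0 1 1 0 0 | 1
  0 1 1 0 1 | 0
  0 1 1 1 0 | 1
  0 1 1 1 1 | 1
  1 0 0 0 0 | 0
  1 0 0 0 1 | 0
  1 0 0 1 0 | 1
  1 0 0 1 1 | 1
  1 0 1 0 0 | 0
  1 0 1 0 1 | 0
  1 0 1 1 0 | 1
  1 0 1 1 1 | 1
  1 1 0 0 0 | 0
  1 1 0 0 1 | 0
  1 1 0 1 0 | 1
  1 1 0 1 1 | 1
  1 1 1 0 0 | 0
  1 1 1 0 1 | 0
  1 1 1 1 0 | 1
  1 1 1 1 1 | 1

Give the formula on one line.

  ~a = 11111111111111110000000000000000
  (~a & b) = 00000000111111110000000000000000
  (c & (~a & b)) = 00000000000011110000000000000000
  ~e = 10101010101010101010101010101010
  ((c & (~a & b)) & ~e) = 00000000000010100000000000000000
  (((c & (~a & b)) & ~e) | d) = 00110011001110110011001100110011

(((c & (~a & b)) & ~e) | d)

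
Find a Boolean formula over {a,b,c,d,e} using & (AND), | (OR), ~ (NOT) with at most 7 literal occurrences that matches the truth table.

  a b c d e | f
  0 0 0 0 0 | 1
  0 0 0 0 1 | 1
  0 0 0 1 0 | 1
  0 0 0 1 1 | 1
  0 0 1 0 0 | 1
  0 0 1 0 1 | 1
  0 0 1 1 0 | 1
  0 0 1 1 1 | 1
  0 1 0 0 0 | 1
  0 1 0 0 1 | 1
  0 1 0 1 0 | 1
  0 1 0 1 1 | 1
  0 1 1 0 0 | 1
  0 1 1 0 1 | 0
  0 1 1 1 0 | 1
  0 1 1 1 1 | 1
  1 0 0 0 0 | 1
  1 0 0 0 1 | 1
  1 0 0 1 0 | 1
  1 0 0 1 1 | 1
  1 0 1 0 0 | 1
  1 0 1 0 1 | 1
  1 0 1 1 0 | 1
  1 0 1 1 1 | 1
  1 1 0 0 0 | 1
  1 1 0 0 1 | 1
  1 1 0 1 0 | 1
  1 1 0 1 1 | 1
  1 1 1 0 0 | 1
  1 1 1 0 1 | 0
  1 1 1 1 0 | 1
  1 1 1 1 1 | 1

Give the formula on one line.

((~b | ((d & e) | ~e)) | ~c)

  ~b = 11111111000000001111111100000000
  (d & e) = 00010001000100010001000100010001
  ~e = 10101010101010101010101010101010
  ((d & e) | ~e) = 10111011101110111011101110111011
  (~b | ((d & e) | ~e)) = 11111111101110111111111110111011
  ~c = 11110000111100001111000011110000
  ((~b | ((d & e) | ~e)) | ~c) = 11111111111110111111111111111011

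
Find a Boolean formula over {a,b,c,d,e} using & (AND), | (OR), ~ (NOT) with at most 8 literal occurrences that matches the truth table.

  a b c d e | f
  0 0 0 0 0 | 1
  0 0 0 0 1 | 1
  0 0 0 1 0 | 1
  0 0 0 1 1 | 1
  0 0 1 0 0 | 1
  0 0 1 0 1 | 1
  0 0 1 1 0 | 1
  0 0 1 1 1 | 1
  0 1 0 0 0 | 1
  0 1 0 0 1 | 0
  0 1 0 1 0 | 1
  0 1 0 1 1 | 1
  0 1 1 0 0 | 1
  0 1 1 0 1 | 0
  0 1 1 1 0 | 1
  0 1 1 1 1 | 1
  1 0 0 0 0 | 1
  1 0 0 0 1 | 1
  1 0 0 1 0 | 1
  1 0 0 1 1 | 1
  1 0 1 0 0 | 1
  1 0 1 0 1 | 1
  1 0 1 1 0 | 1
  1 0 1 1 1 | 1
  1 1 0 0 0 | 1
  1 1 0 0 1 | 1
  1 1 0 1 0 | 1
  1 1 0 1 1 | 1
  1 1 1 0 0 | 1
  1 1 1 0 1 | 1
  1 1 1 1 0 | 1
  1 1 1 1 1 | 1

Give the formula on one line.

((a | d) | (~b | (~e & ~d)))

  (a | d) = 00110011001100111111111111111111
  ~b = 11111111000000001111111100000000
  ~e = 10101010101010101010101010101010
  ~d = 11001100110011001100110011001100
  (~e & ~d) = 10001000100010001000100010001000
  (~b | (~e & ~d)) = 11111111100010001111111110001000
  ((a | d) | (~b | (~e & ~d))) = 11111111101110111111111111111111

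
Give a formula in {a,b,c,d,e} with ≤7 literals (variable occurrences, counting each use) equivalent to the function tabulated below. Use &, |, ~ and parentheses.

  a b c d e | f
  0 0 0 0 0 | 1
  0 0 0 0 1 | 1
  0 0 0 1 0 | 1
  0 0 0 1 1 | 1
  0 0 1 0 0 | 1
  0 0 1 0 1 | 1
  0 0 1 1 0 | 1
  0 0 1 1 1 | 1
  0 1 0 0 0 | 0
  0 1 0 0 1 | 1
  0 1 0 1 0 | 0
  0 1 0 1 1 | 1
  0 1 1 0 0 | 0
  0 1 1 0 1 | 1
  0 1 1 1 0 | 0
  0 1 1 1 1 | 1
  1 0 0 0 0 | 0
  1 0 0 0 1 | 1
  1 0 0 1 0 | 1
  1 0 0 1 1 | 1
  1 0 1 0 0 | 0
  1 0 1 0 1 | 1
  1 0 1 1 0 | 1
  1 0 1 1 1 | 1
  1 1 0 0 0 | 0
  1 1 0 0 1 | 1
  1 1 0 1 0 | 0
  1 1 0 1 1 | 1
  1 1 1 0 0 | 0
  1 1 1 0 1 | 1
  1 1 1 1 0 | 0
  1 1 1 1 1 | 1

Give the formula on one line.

  ~b = 11111111000000001111111100000000
  ~a = 11111111111111110000000000000000
  (~a | d) = 11111111111111110011001100110011
  (~b & (~a | d)) = 11111111000000000011001100000000
  ((~b & (~a | d)) | e) = 11111111010101010111011101010101

((~b & (~a | d)) | e)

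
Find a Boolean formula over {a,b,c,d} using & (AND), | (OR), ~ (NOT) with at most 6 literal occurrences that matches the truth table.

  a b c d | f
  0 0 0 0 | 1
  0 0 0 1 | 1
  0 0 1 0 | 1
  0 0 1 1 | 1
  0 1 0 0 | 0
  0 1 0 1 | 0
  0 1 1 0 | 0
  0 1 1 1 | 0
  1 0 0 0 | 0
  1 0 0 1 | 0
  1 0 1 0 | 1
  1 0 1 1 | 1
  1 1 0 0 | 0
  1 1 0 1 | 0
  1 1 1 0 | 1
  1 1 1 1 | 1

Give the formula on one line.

((~b & ~a) | ((a | ~c) & c))

  ~b = 1111000011110000
  ~a = 1111111100000000
  (~b & ~a) = 1111000000000000
  ~c = 1100110011001100
  (a | ~c) = 1100110011111111
  ((a | ~c) & c) = 0000000000110011
  ((~b & ~a) | ((a | ~c) & c)) = 1111000000110011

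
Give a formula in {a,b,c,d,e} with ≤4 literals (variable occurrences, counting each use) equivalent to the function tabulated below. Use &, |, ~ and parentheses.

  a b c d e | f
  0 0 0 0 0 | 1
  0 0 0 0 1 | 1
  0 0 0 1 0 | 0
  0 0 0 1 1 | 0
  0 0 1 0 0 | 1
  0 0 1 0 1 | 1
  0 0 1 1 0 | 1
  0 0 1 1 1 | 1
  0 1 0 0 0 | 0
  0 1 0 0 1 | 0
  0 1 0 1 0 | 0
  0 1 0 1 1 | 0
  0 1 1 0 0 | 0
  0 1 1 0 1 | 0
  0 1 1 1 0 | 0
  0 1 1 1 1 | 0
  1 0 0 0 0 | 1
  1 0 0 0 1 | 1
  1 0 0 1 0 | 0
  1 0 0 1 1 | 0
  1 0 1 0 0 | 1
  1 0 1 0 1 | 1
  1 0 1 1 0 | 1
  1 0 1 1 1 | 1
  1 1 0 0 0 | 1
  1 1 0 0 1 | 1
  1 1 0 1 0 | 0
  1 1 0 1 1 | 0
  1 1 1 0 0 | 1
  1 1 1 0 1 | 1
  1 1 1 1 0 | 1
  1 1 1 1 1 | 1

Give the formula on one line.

((c | ~d) & (~b | a))

  ~d = 11001100110011001100110011001100
  (c | ~d) = 11001111110011111100111111001111
  ~b = 11111111000000001111111100000000
  (~b | a) = 11111111000000001111111111111111
  ((c | ~d) & (~b | a)) = 11001111000000001100111111001111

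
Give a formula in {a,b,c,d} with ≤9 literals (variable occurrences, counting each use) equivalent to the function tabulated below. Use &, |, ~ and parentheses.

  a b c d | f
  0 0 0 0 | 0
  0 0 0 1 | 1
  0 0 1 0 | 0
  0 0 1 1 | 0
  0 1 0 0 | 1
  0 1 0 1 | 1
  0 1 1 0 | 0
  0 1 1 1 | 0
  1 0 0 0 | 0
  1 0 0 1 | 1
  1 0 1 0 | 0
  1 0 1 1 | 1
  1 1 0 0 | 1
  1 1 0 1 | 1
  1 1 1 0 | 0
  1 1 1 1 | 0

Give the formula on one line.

  ~c = 1100110011001100
  (~c & a) = 0000000011001100
  (c & a) = 0000000000110011
  ((~c & a) | (c & a)) = 0000000011111111
  ~b = 1111000011110000
  (d & ~b) = 0101000001010000
  (((~c & a) | (c & a)) & (d & ~b)) = 0000000001010000
  (b | d) = 0101111101011111
  (~c & (b | d)) = 0100110001001100
  ((((~c & a) | (c & a)) & (d & ~b)) | (~c & (b | d))) = 0100110001011100

((((~c & a) | (c & a)) & (d & ~b)) | (~c & (b | d)))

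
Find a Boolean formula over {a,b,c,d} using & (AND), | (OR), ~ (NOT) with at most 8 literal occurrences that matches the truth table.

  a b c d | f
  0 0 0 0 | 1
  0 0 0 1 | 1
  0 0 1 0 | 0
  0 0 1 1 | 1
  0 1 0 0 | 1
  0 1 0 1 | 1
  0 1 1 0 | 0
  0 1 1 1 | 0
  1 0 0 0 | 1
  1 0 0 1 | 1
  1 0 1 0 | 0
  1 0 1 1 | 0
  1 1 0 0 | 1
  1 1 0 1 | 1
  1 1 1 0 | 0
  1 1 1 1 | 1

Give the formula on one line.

  (d & c) = 0001000100010001
  (c & a) = 0000000000110011
  ((c & a) & b) = 0000000000000011
  ~b = 1111000011110000
  ~a = 1111111100000000
  (~b & ~a) = 1111000000000000
  (((c & a) & b) | (~b & ~a)) = 1111000000000011
  ((d & c) & (((c & a) & b) | (~b & ~a))) = 0001000000000001
  ~c = 1100110011001100
  (((d & c) & (((c & a) & b) | (~b & ~a))) | ~c) = 1101110011001101

(((d & c) & (((c & a) & b) | (~b & ~a))) | ~c)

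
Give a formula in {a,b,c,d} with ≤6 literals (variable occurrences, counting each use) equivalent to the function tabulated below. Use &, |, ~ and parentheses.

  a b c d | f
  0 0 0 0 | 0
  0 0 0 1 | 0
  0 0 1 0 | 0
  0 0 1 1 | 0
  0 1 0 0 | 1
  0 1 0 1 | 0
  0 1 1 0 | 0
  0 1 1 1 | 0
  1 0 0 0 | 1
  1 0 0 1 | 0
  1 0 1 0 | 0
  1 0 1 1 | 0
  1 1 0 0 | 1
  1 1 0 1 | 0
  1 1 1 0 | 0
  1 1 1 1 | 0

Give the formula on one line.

(((a | b) & ~c) & ~d)

  (a | b) = 0000111111111111
  ~c = 1100110011001100
  ((a | b) & ~c) = 0000110011001100
  ~d = 1010101010101010
  (((a | b) & ~c) & ~d) = 0000100010001000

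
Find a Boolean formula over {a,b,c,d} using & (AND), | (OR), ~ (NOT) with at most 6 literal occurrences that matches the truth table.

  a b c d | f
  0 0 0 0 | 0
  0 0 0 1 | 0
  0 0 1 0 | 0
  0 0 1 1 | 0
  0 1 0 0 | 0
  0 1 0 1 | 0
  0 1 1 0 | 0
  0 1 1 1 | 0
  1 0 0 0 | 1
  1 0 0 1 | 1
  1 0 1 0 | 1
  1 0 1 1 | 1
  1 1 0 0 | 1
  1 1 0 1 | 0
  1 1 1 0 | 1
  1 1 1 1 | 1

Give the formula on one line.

(((c & b) | (~b | ~d)) & a)

  (c & b) = 0000001100000011
  ~b = 1111000011110000
  ~d = 1010101010101010
  (~b | ~d) = 1111101011111010
  ((c & b) | (~b | ~d)) = 1111101111111011
  (((c & b) | (~b | ~d)) & a) = 0000000011111011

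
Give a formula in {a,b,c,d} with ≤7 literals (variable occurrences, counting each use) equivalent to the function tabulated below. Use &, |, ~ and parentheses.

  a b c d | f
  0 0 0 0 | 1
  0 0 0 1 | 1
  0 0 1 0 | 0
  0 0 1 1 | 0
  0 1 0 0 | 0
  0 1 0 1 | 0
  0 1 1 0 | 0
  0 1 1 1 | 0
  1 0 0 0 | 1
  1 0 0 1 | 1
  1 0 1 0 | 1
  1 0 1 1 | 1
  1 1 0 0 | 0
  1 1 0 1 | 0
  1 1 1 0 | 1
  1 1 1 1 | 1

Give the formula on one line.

  ~b = 1111000011110000
  (~b | c) = 1111001111110011
  ((~b | c) & a) = 0000000011110011
  ~c = 1100110011001100
  (b | a) = 0000111111111111
  (~c | (b | a)) = 1100111111111111
  ((~c | (b | a)) & ~b) = 1100000011110000
  (((~b | c) & a) | ((~c | (b | a)) & ~b)) = 1100000011110011

(((~b | c) & a) | ((~c | (b | a)) & ~b))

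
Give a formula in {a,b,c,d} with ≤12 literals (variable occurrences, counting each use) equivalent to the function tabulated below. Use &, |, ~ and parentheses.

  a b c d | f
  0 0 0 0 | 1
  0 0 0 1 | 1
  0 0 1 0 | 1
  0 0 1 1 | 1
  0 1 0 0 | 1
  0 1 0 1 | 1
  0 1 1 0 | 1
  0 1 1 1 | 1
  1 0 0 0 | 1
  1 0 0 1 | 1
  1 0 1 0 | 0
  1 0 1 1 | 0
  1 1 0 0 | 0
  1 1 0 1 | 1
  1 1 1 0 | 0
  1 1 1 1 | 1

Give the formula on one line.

(((~c & ~b) | (((a & b) | ~c) & ~a)) | (~a | (d & b)))

  ~c = 1100110011001100
  ~b = 1111000011110000
  (~c & ~b) = 1100000011000000
  (a & b) = 0000000000001111
  ((a & b) | ~c) = 1100110011001111
  ~a = 1111111100000000
  (((a & b) | ~c) & ~a) = 1100110000000000
  ((~c & ~b) | (((a & b) | ~c) & ~a)) = 1100110011000000
  (d & b) = 0000010100000101
  (~a | (d & b)) = 1111111100000101
  (((~c & ~b) | (((a & b) | ~c) & ~a)) | (~a | (d & b))) = 1111111111000101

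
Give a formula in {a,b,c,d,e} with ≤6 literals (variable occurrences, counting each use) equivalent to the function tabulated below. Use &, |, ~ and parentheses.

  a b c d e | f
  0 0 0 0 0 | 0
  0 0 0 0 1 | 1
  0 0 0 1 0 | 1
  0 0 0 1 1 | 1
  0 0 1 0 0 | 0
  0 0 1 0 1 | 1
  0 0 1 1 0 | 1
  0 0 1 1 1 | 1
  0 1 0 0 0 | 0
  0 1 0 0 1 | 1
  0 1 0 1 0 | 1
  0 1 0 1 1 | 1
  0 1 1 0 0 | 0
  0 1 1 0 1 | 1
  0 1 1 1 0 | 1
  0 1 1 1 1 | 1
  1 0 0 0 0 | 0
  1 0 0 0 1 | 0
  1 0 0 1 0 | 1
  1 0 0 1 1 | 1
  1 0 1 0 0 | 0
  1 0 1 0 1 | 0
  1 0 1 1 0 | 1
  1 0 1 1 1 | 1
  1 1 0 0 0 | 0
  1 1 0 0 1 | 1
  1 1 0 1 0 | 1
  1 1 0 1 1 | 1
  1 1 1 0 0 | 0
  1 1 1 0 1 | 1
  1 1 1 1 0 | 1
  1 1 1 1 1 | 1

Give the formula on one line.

((~d & (e & (~a | b))) | d)

  ~d = 11001100110011001100110011001100
  ~a = 11111111111111110000000000000000
  (~a | b) = 11111111111111110000000011111111
  (e & (~a | b)) = 01010101010101010000000001010101
  (~d & (e & (~a | b))) = 01000100010001000000000001000100
  ((~d & (e & (~a | b))) | d) = 01110111011101110011001101110111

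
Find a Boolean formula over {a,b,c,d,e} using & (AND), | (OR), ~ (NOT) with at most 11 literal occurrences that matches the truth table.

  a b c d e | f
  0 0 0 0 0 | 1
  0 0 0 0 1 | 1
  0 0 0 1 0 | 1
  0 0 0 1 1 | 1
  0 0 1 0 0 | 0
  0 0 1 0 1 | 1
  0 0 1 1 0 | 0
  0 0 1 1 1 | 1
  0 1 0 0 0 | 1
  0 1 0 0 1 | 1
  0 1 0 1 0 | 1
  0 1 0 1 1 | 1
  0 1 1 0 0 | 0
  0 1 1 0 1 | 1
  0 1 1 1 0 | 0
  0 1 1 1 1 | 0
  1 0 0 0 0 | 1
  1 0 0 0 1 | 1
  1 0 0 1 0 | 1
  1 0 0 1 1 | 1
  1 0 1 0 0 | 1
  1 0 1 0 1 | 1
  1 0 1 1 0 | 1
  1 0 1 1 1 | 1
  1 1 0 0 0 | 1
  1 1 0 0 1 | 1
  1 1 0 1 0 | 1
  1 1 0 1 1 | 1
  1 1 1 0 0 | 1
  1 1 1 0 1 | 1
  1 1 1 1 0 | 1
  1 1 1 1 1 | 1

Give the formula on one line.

(((a | (~b & e)) | (~a & (e & ~d))) | (~a & ~c))

  ~b = 11111111000000001111111100000000
  (~b & e) = 01010101000000000101010100000000
  (a | (~b & e)) = 01010101000000001111111111111111
  ~a = 11111111111111110000000000000000
  ~d = 11001100110011001100110011001100
  (e & ~d) = 01000100010001000100010001000100
  (~a & (e & ~d)) = 01000100010001000000000000000000
  ((a | (~b & e)) | (~a & (e & ~d))) = 01010101010001001111111111111111
  ~c = 11110000111100001111000011110000
  (~a & ~c) = 11110000111100000000000000000000
  (((a | (~b & e)) | (~a & (e & ~d))) | (~a & ~c)) = 11110101111101001111111111111111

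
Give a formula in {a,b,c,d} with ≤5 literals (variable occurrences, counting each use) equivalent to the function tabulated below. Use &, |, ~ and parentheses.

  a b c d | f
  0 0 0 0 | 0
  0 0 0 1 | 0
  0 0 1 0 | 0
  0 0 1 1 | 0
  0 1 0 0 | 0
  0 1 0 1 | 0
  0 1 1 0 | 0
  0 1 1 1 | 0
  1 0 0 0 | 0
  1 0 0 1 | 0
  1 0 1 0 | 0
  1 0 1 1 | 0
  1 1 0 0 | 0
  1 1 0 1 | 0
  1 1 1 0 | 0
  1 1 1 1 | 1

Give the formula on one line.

(c & ((d & a) & b))

  (d & a) = 0000000001010101
  ((d & a) & b) = 0000000000000101
  (c & ((d & a) & b)) = 0000000000000001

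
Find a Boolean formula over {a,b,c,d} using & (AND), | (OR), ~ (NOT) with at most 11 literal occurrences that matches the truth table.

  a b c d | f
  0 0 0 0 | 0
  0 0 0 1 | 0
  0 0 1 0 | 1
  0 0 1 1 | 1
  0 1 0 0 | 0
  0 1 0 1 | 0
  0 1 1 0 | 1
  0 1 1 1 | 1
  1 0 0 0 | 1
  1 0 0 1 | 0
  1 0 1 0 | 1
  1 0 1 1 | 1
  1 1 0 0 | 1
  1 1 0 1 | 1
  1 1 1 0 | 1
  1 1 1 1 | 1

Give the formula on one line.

  ~b = 1111000011110000
  (d | ~b) = 1111010111110101
  ~d = 1010101010101010
  (~d & a) = 0000000010101010
  ((d | ~b) & (~d & a)) = 0000000010100000
  (c | ((d | ~b) & (~d & a))) = 0011001110110011
  ((c | ((d | ~b) & (~d & a))) | b) = 0011111110111111
  (a | c) = 0011001111111111
  ((a | c) | ~b) = 1111001111111111
  (((c | ((d | ~b) & (~d & a))) | b) & ((a | c) | ~b)) = 0011001110111111

(((c | ((d | ~b) & (~d & a))) | b) & ((a | c) | ~b))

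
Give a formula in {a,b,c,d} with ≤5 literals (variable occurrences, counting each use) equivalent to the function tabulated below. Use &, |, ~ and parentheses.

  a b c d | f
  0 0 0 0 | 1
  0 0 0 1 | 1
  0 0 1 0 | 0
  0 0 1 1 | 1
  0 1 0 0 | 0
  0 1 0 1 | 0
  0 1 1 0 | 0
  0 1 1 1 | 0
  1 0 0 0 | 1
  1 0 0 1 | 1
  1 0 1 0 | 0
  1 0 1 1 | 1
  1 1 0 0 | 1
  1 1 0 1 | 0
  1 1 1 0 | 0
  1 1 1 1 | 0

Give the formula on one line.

((d | ~c) & ((~d & a) | ~b))

  ~c = 1100110011001100
  (d | ~c) = 1101110111011101
  ~d = 1010101010101010
  (~d & a) = 0000000010101010
  ~b = 1111000011110000
  ((~d & a) | ~b) = 1111000011111010
  ((d | ~c) & ((~d & a) | ~b)) = 1101000011011000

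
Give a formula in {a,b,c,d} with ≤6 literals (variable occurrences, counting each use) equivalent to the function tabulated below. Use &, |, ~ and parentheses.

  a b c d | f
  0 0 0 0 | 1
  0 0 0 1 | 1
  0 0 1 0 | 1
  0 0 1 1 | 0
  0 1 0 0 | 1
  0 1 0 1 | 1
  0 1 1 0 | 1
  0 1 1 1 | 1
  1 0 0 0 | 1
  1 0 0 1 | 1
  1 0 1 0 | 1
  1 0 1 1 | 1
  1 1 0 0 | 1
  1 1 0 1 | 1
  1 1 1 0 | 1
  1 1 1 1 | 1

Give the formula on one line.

  (c & b) = 0000001100000011
  (d & (c & b)) = 0000000100000001
  ~d = 1010101010101010
  ~c = 1100110011001100
  (a | ~c) = 1100110011111111
  (~d | (a | ~c)) = 1110111011111111
  ((d & (c & b)) | (~d | (a | ~c))) = 1110111111111111

((d & (c & b)) | (~d | (a | ~c)))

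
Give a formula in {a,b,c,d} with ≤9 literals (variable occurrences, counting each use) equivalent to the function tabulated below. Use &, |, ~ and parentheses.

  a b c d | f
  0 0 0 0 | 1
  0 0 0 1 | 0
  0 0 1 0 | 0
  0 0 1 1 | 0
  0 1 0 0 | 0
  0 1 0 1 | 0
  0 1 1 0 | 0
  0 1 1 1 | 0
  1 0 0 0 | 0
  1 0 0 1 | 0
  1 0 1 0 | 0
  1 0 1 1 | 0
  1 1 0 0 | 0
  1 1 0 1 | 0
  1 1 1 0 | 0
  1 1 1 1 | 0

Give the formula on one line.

  ~c = 1100110011001100
  ~b = 1111000011110000
  (~c & ~b) = 1100000011000000
  ~a = 1111111100000000
  (~a | c) = 1111111100110011
  (c | b) = 0011111100111111
  ~d = 1010101010101010
  (~d | b) = 1010111110101111
  ((c | b) | (~d | b)) = 1011111110111111
  ((~a | c) & ((c | b) | (~d | b))) = 1011111100110011
  ((~c & ~b) & ((~a | c) & ((c | b) | (~d | b)))) = 1000000000000000

((~c & ~b) & ((~a | c) & ((c | b) | (~d | b))))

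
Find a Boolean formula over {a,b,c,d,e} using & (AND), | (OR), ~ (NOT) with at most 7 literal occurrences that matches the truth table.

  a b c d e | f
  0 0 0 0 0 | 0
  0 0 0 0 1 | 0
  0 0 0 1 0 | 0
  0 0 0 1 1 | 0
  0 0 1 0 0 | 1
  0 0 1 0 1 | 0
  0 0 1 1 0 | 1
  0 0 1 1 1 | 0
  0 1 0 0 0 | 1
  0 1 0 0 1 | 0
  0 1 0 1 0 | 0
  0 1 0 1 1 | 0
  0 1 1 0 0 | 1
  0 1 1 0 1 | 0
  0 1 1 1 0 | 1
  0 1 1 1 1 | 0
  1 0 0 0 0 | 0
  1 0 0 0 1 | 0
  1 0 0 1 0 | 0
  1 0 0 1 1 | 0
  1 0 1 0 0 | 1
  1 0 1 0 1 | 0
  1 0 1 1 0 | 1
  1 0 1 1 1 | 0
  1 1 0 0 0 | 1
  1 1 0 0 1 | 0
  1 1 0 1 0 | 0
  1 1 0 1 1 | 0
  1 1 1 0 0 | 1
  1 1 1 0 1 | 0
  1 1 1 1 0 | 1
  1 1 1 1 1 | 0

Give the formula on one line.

((~d & ((~e & (b | c)) | d)) | (~e & c))

  ~d = 11001100110011001100110011001100
  ~e = 10101010101010101010101010101010
  (b | c) = 00001111111111110000111111111111
  (~e & (b | c)) = 00001010101010100000101010101010
  ((~e & (b | c)) | d) = 00111011101110110011101110111011
  (~d & ((~e & (b | c)) | d)) = 00001000100010000000100010001000
  (~e & c) = 00001010000010100000101000001010
  ((~d & ((~e & (b | c)) | d)) | (~e & c)) = 00001010100010100000101010001010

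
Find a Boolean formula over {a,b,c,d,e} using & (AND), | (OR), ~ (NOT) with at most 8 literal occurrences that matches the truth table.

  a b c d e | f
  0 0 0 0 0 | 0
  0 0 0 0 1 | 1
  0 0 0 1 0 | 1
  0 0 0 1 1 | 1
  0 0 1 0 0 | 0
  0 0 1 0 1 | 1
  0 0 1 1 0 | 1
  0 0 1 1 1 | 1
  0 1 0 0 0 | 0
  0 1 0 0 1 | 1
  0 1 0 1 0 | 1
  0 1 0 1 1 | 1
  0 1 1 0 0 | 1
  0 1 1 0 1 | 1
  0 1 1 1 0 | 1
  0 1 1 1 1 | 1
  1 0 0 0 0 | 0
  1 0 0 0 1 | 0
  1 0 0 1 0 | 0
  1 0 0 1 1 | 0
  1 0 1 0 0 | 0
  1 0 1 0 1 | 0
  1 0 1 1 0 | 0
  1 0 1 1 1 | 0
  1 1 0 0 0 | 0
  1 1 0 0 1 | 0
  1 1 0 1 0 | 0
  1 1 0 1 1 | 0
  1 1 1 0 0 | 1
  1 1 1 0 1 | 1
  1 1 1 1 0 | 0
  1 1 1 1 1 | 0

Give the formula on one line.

  ~a = 11111111111111110000000000000000
  (e | d) = 01110111011101110111011101110111
  (~a & (e | d)) = 01110111011101110000000000000000
  ~d = 11001100110011001100110011001100
  (b & ~d) = 00000000110011000000000011001100
  ((b & ~d) & c) = 00000000000011000000000000001100
  ((~a & (e | d)) | ((b & ~d) & c)) = 01110111011111110000000000001100

((~a & (e | d)) | ((b & ~d) & c))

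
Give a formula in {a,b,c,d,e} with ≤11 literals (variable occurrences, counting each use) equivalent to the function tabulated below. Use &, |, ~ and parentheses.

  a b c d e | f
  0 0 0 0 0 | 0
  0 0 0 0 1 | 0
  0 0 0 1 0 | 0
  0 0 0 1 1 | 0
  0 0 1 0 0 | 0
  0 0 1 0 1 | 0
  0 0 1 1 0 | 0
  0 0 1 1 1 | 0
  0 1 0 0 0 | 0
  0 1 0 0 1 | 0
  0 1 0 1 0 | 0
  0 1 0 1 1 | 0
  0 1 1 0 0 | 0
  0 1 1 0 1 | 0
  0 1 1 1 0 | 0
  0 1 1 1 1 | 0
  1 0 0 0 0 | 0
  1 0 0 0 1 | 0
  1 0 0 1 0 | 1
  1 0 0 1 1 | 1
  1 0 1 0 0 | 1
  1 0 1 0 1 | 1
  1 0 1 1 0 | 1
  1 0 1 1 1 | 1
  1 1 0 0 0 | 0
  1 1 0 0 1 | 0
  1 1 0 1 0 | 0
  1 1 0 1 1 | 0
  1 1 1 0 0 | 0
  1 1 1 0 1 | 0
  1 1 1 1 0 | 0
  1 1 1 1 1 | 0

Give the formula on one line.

  (e & b) = 00000000010101010000000001010101
  ((e & b) | d) = 00110011011101110011001101110111
  (c | ((e & b) | d)) = 00111111011111110011111101111111
  ~b = 11111111000000001111111100000000
  (~b | e) = 11111111010101011111111101010101
  ((c | ((e & b) | d)) & (~b | e)) = 00111111010101010011111101010101
  (~b & a) = 00000000000000001111111100000000
  (((c | ((e & b) | d)) & (~b | e)) & (~b & a)) = 00000000000000000011111100000000

(((c | ((e & b) | d)) & (~b | e)) & (~b & a))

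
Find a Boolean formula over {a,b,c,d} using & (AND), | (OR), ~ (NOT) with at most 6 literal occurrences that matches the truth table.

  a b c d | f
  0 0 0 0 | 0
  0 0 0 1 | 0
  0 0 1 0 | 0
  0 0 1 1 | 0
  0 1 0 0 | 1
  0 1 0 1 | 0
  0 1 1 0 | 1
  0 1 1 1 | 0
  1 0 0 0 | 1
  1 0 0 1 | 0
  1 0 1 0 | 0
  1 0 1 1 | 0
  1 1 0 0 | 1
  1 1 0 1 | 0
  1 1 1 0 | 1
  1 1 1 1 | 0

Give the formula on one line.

((((~c & a) & (~b & a)) | b) & ~d)

  ~c = 1100110011001100
  (~c & a) = 0000000011001100
  ~b = 1111000011110000
  (~b & a) = 0000000011110000
  ((~c & a) & (~b & a)) = 0000000011000000
  (((~c & a) & (~b & a)) | b) = 0000111111001111
  ~d = 1010101010101010
  ((((~c & a) & (~b & a)) | b) & ~d) = 0000101010001010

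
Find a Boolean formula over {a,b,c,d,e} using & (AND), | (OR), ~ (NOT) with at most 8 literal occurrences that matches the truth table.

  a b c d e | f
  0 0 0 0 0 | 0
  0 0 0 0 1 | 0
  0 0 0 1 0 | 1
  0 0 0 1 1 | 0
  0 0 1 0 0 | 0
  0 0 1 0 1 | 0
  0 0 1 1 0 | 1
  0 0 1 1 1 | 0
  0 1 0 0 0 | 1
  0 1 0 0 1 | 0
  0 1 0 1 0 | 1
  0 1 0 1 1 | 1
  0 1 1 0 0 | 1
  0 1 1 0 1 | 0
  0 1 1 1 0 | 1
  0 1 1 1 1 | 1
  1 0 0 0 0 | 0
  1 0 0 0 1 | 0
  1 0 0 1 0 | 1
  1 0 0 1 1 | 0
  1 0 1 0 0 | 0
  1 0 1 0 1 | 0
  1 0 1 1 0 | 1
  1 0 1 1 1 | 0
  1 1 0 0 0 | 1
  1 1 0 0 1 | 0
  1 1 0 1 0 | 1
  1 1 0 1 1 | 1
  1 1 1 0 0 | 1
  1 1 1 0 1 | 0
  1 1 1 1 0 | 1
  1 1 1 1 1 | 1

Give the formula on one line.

  ~e = 10101010101010101010101010101010
  (a | ~e) = 10101010101010101111111111111111
  ((a | ~e) & d) = 00100010001000100011001100110011
  (((a | ~e) & d) | b) = 00100010111111110011001111111111
  (d | (((a | ~e) & d) | b)) = 00110011111111110011001111111111
  (b & d) = 00000000001100110000000000110011
  (~e | (b & d)) = 10101010101110111010101010111011
  ((d | (((a | ~e) & d) | b)) & (~e | (b & d))) = 00100010101110110010001010111011

((d | (((a | ~e) & d) | b)) & (~e | (b & d)))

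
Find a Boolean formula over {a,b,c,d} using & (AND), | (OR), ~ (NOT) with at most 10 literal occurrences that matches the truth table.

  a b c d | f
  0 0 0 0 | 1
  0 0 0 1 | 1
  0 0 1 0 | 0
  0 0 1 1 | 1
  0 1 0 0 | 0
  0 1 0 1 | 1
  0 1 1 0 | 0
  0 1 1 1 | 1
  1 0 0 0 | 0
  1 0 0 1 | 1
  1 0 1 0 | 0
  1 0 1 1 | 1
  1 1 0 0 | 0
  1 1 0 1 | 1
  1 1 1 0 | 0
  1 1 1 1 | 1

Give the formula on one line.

(((~b & ~a) & ((~c | a) | (((b | c) & d) | b))) | d)

  ~b = 1111000011110000
  ~a = 1111111100000000
  (~b & ~a) = 1111000000000000
  ~c = 1100110011001100
  (~c | a) = 1100110011111111
  (b | c) = 0011111100111111
  ((b | c) & d) = 0001010100010101
  (((b | c) & d) | b) = 0001111100011111
  ((~c | a) | (((b | c) & d) | b)) = 1101111111111111
  ((~b & ~a) & ((~c | a) | (((b | c) & d) | b))) = 1101000000000000
  (((~b & ~a) & ((~c | a) | (((b | c) & d) | b))) | d) = 1101010101010101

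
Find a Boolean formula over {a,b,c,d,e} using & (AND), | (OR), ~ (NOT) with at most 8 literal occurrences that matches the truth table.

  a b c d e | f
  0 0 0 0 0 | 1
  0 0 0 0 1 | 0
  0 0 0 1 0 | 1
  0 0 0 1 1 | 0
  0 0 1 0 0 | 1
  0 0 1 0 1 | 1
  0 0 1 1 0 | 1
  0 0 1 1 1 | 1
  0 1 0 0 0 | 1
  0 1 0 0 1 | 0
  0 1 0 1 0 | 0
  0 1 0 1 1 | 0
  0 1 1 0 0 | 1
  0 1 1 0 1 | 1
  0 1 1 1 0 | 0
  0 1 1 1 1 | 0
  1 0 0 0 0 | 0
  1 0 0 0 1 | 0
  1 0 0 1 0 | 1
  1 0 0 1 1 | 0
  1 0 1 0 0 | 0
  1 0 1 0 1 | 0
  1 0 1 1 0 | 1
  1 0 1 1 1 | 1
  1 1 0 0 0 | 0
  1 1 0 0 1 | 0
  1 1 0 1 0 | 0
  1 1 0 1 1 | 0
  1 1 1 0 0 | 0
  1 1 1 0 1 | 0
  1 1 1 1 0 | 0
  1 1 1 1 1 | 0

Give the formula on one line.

  ~e = 10101010101010101010101010101010
  (c | ~e) = 10101111101011111010111110101111
  ~a = 11111111111111110000000000000000
  (d | ~a) = 11111111111111110011001100110011
  ((c | ~e) & (d | ~a)) = 10101111101011110010001100100011
  ~b = 11111111000000001111111100000000
  ~d = 11001100110011001100110011001100
  (c | ~a) = 11111111111111110000111100001111
  (~d & (c | ~a)) = 11001100110011000000110000001100
  (~b | (~d & (c | ~a))) = 11111111110011001111111100001100
  (((c | ~e) & (d | ~a)) & (~b | (~d & (c | ~a)))) = 10101111100011000010001100000000

(((c | ~e) & (d | ~a)) & (~b | (~d & (c | ~a))))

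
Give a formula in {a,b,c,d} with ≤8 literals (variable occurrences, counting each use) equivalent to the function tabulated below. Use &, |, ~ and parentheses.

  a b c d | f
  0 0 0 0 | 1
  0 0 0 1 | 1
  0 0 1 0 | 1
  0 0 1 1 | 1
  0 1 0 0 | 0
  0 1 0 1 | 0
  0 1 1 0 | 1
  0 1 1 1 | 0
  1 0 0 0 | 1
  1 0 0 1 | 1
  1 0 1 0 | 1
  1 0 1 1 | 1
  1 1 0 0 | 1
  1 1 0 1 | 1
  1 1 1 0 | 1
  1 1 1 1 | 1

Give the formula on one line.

  ~b = 1111000011110000
  (~b | a) = 1111000011111111
  ~a = 1111111100000000
  ~d = 1010101010101010
  (~d | ~b) = 1111101011111010
  (c & (~d | ~b)) = 0011001000110010
  (~d & (c & (~d | ~b))) = 0010001000100010
  (~a & (~d & (c & (~d | ~b)))) = 0010001000000000
  ((~b | a) | (~a & (~d & (c & (~d | ~b))))) = 1111001011111111

((~b | a) | (~a & (~d & (c & (~d | ~b)))))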